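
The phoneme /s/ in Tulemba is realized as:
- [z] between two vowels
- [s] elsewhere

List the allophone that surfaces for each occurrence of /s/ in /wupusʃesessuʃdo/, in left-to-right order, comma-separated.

Occurrence 1 (position 5): no conditioning environment matches → elsewhere allophone [s].
Occurrence 2 (position 8): between two vowels → [z].
Occurrence 3 (position 10): no conditioning environment matches → elsewhere allophone [s].
Occurrence 4 (position 11): no conditioning environment matches → elsewhere allophone [s].

[s], [z], [s], [s]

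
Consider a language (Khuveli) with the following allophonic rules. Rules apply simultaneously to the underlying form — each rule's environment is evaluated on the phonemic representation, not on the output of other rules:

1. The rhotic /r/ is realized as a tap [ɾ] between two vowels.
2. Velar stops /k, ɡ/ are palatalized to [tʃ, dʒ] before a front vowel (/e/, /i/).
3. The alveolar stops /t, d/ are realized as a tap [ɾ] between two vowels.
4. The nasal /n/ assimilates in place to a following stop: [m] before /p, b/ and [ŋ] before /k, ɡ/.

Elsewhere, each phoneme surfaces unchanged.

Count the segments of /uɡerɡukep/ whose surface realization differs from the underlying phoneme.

2

Segments that undergo a rule: /ɡ/ → [dʒ] (rule 2); /k/ → [tʃ] (rule 2).
All other segments surface unchanged.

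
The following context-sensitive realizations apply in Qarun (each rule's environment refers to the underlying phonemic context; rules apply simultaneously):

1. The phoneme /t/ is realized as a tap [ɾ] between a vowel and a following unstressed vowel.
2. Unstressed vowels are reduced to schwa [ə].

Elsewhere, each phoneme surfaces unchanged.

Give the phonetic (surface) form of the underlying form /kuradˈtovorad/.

/k/ (word-initial) is unaffected → [k].
/u/ — between /k/ and /r/, in an unstressed syllable — surfaces as [ə] (rule 2).
/r/ — not in any rule's target class → [r].
/a/ (between /r/ and /d/): in an unstressed syllable, so rule 2 applies → [ə].
/d/ — not in any rule's target class → [d].
/t/ — between /d/ and /o/; rule 1 does not apply here → [t].
/o/ (between /t/ and /v/): rule 2 targets it, but not in an unstressed syllable → unchanged [o].
/v/ (between /o/ and /o/) is unaffected → [v].
/o/ meets the environment for rule 2 (in an unstressed syllable) → [ə].
/r/ (between /o/ and /a/): no rule targets it → [r].
/a/ (between /r/ and /d/): in an unstressed syllable, so rule 2 applies → [ə].
/d/ stays [d].

[kərədˈtovərəd]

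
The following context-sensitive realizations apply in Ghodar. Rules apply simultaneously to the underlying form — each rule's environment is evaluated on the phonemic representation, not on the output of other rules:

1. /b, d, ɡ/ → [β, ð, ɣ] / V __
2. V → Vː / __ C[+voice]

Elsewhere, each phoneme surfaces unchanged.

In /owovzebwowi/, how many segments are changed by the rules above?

Segments that undergo a rule: /o/ → [oː] (rule 2); /o/ → [oː] (rule 2); /e/ → [eː] (rule 2); /b/ → [β] (rule 1); /o/ → [oː] (rule 2).
All other segments surface unchanged.

5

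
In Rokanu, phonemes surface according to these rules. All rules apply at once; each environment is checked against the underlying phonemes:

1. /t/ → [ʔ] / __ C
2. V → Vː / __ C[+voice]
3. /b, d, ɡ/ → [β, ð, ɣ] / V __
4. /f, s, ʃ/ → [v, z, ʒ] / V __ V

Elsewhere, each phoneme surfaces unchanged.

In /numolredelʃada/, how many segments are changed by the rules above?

Segments that undergo a rule: /u/ → [uː] (rule 2); /o/ → [oː] (rule 2); /e/ → [eː] (rule 2); /d/ → [ð] (rule 3); /e/ → [eː] (rule 2); /a/ → [aː] (rule 2); /d/ → [ð] (rule 3).
All other segments surface unchanged.

7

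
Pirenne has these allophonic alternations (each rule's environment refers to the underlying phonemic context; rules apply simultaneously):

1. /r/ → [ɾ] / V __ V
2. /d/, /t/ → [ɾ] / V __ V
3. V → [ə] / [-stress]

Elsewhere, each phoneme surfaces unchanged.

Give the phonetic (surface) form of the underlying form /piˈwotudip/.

[pəˈwoɾəɾəp]

/p/ stays [p].
/i/ (between /p/ and /w/): in an unstressed syllable, so rule 3 applies → [ə].
/w/ stays [w].
/o/ (between /w/ and /t/): rule 3 targets it, but not in an unstressed syllable → unchanged [o].
/t/ meets the environment for rule 2 (between two vowels) → [ɾ].
/u/ — between /t/ and /d/, in an unstressed syllable — surfaces as [ə] (rule 3).
/d/ meets the environment for rule 2 (between two vowels) → [ɾ].
/i/ (between /d/ and /p/) occurs in an unstressed syllable → [ə] by rule 3.
/p/ (word-final) is unaffected → [p].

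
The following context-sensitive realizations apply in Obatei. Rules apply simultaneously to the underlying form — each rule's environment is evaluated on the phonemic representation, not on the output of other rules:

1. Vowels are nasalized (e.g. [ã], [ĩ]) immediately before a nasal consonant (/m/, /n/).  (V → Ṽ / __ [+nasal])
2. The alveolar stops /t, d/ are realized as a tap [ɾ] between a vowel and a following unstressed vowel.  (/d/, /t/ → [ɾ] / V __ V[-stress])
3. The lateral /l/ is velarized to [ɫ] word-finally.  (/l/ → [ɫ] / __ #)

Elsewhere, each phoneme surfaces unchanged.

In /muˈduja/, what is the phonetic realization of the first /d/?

[d]

/d/ (between /u/ and /u/): rule 2 targets it, but not between a vowel and a following unstressed vowel → unchanged [d].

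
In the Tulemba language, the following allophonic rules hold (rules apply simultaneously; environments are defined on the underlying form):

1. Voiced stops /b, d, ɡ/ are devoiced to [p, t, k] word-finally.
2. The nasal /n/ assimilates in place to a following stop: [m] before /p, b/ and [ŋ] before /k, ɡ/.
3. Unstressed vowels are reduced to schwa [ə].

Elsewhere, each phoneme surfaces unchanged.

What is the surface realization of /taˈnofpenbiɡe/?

/t/ (word-initial) is unaffected → [t].
/a/ meets the environment for rule 3 (in an unstressed syllable) → [ə].
/n/ (between /a/ and /o/) is in the target of rule 2 but the environment (before a labial or velar stop) is not met → [n].
/o/ (between /n/ and /f/): rule 3 targets it, but not in an unstressed syllable → unchanged [o].
/f/ (between /o/ and /p/) is unaffected → [f].
/p/ (between /f/ and /e/): no rule targets it → [p].
Rule 3 applies to /e/ (between /p/ and /n/: in an unstressed syllable) → [ə].
/n/ — between /e/ and /b/, before a labial or velar stop — surfaces as [m] (rule 2).
/b/ (between /n/ and /i/) fails the environment for rule 1, so it stays [b].
/i/ — between /b/ and /ɡ/, in an unstressed syllable — surfaces as [ə] (rule 3).
/ɡ/ (between /i/ and /e/) is in the target of rule 1 but the environment (word-finally) is not met → [ɡ].
/e/ (word-final) occurs in an unstressed syllable → [ə] by rule 3.

[təˈnofpəmbəɡə]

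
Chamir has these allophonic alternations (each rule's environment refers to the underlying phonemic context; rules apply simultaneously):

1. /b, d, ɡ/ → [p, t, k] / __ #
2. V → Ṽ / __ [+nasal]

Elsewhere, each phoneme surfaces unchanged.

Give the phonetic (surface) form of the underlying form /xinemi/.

Rule 2 applies to /i/ (between /x/ and /n/: before a nasal consonant) → [ĩ].
/e/ meets the environment for rule 2 (before a nasal consonant) → [ẽ].
/i/ (word-final) fails the environment for rule 2, so it stays [i].

[xĩnẽmi]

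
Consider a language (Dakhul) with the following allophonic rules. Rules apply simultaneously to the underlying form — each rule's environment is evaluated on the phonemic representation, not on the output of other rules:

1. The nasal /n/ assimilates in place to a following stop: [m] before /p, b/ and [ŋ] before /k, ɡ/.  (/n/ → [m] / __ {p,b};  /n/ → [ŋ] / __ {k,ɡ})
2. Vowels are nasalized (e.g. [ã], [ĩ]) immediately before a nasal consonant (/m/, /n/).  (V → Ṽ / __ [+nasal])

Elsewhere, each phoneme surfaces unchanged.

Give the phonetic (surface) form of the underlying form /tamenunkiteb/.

/a/ — between /t/ and /m/, before a nasal consonant — surfaces as [ã] (rule 2).
/e/ — between /m/ and /n/, before a nasal consonant — surfaces as [ẽ] (rule 2).
/n/ (between /e/ and /u/) is in the target of rule 1 but the environment (before a labial or velar stop) is not met → [n].
Rule 2 applies to /u/ (between /n/ and /n/: before a nasal consonant) → [ũ].
/n/ meets the environment for rule 1 (before a labial or velar stop) → [ŋ].
/i/ — between /k/ and /t/; rule 2 does not apply here → [i].
/e/ — between /t/ and /b/; rule 2 does not apply here → [e].

[tãmẽnũŋkiteb]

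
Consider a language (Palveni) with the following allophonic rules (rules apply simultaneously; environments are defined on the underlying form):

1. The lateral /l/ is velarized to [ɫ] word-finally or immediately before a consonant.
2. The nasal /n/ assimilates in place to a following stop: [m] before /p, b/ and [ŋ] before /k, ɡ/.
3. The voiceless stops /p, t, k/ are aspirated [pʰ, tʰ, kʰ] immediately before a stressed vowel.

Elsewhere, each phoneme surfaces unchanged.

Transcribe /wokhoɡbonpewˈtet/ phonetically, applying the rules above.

[wokhoɡbompewˈtʰet]

/w/ (word-initial): no rule targets it → [w].
/o/ (between /w/ and /k/): no rule targets it → [o].
/k/ (between /o/ and /h/): rule 3 targets it, but not immediately before a stressed vowel → unchanged [k].
/h/ (between /k/ and /o/): no rule targets it → [h].
/o/ (between /h/ and /ɡ/) is unaffected → [o].
/ɡ/ — not in any rule's target class → [ɡ].
/b/ (between /ɡ/ and /o/) is unaffected → [b].
/o/ stays [o].
Rule 2 applies to /n/ (between /o/ and /p/: before a labial or velar stop) → [m].
/p/ (between /n/ and /e/) fails the environment for rule 3, so it stays [p].
/e/ (between /p/ and /w/): no rule targets it → [e].
/w/ stays [w].
/t/ — between /w/ and /e/, immediately before a stressed vowel — surfaces as [tʰ] (rule 3).
/e/ — not in any rule's target class → [e].
/t/ (word-final) is in the target of rule 3 but the environment (immediately before a stressed vowel) is not met → [t].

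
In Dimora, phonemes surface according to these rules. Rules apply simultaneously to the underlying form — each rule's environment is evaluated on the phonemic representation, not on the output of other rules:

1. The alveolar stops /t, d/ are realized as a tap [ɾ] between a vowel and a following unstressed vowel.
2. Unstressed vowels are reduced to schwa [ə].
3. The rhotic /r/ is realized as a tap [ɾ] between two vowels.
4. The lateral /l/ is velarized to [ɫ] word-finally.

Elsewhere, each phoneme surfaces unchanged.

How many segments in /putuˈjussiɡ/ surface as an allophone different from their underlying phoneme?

Segments that undergo a rule: /u/ → [ə] (rule 2); /t/ → [ɾ] (rule 1); /u/ → [ə] (rule 2); /i/ → [ə] (rule 2).
All other segments surface unchanged.

4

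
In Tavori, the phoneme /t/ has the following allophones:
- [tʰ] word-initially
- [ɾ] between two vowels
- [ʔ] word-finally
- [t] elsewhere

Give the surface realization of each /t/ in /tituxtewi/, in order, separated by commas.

[tʰ], [ɾ], [t]

Occurrence 1 (position 1): word-initially → [tʰ].
Occurrence 2 (position 3): between two vowels → [ɾ].
Occurrence 3 (position 6): no conditioning environment matches → elsewhere allophone [t].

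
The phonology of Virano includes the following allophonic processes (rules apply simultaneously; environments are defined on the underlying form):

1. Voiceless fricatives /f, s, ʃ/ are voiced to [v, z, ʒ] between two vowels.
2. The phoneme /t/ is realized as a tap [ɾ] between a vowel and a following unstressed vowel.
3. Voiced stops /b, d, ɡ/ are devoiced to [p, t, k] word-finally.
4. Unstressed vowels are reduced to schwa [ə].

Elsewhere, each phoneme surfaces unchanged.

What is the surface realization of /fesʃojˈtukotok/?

[fəsʃəjˈtukəɾək]

/f/ (word-initial): rule 1 targets it, but not between two vowels → unchanged [f].
/e/ — between /f/ and /s/, in an unstressed syllable — surfaces as [ə] (rule 4).
/s/ (between /e/ and /ʃ/): rule 1 targets it, but not between two vowels → unchanged [s].
/ʃ/ (between /s/ and /o/) fails the environment for rule 1, so it stays [ʃ].
/o/ (between /ʃ/ and /j/): in an unstressed syllable, so rule 4 applies → [ə].
/j/ — not in any rule's target class → [j].
/t/ (between /j/ and /u/) is in the target of rule 2 but the environment (between a vowel and a following unstressed vowel) is not met → [t].
/u/ (between /t/ and /k/) fails the environment for rule 4, so it stays [u].
/k/ (between /u/ and /o/): no rule targets it → [k].
/o/ meets the environment for rule 4 (in an unstressed syllable) → [ə].
Rule 2 applies to /t/ (between /o/ and /o/: between a vowel and a following unstressed vowel) → [ɾ].
/o/ (between /t/ and /k/): in an unstressed syllable, so rule 4 applies → [ə].
/k/ (word-final): no rule targets it → [k].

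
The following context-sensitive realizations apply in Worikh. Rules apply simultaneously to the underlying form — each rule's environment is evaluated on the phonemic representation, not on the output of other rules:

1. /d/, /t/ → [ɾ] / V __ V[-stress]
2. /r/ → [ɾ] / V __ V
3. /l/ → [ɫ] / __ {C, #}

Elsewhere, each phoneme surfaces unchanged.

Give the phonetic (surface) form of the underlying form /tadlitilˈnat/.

[tadliɾiɫˈnat]

/t/ (word-initial): rule 1 targets it, but not between a vowel and a following unstressed vowel → unchanged [t].
/a/ stays [a].
/d/ (between /a/ and /l/) fails the environment for rule 1, so it stays [d].
/l/ (between /d/ and /i/): rule 3 targets it, but not word-finally or immediately before a consonant → unchanged [l].
/i/ — not in any rule's target class → [i].
Rule 1 applies to /t/ (between /i/ and /i/: between a vowel and a following unstressed vowel) → [ɾ].
/i/ — not in any rule's target class → [i].
/l/ (between /i/ and /n/) occurs word-finally or immediately before a consonant → [ɫ] by rule 3.
/n/ — not in any rule's target class → [n].
/a/ (between /n/ and /t/): no rule targets it → [a].
/t/ (word-final) is in the target of rule 1 but the environment (between a vowel and a following unstressed vowel) is not met → [t].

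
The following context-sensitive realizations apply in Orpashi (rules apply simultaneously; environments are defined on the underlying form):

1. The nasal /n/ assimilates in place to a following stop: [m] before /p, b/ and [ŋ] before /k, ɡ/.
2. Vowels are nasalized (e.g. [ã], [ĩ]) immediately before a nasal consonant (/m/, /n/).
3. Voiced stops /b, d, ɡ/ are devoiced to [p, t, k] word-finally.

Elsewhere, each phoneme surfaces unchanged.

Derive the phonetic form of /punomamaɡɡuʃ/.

[pũnõmãmaɡɡuʃ]

/u/ — between /p/ and /n/, before a nasal consonant — surfaces as [ũ] (rule 2).
/n/ — between /u/ and /o/; rule 1 does not apply here → [n].
/o/ meets the environment for rule 2 (before a nasal consonant) → [õ].
/a/ (between /m/ and /m/) occurs before a nasal consonant → [ã] by rule 2.
/a/ (between /m/ and /ɡ/) is in the target of rule 2 but the environment (before a nasal consonant) is not met → [a].
/ɡ/ — between /a/ and /ɡ/; rule 3 does not apply here → [ɡ].
/ɡ/ — between /ɡ/ and /u/; rule 3 does not apply here → [ɡ].
/u/ (between /ɡ/ and /ʃ/): rule 2 targets it, but not before a nasal consonant → unchanged [u].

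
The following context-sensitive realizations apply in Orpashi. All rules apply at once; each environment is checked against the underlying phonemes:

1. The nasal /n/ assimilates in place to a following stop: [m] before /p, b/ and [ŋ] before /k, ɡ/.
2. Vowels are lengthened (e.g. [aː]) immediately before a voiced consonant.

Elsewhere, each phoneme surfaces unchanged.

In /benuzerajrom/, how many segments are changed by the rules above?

Segments that undergo a rule: /e/ → [eː] (rule 2); /u/ → [uː] (rule 2); /e/ → [eː] (rule 2); /a/ → [aː] (rule 2); /o/ → [oː] (rule 2).
All other segments surface unchanged.

5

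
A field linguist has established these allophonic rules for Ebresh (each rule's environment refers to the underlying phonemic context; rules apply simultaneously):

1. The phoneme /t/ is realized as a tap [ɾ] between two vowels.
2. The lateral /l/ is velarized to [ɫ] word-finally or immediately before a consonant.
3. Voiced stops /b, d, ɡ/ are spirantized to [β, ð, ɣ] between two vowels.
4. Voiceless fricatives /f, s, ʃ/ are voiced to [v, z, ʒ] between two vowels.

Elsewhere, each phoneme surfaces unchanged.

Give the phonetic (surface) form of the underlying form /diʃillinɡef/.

[diʒiɫlinɡef]

/d/ (word-initial): rule 3 targets it, but not between two vowels → unchanged [d].
/ʃ/ meets the environment for rule 4 (between two vowels) → [ʒ].
/l/ — between /i/ and /l/, word-finally or immediately before a consonant — surfaces as [ɫ] (rule 2).
/l/ (between /l/ and /i/): rule 2 targets it, but not word-finally or immediately before a consonant → unchanged [l].
/ɡ/ (between /n/ and /e/) fails the environment for rule 3, so it stays [ɡ].
/f/ (word-final) fails the environment for rule 4, so it stays [f].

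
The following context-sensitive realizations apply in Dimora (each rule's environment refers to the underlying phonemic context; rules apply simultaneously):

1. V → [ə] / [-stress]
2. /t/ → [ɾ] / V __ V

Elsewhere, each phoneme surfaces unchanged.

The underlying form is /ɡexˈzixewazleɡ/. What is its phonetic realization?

[ɡəxˈzixəwəzləɡ]

/ɡ/ (word-initial) is unaffected → [ɡ].
Rule 1 applies to /e/ (between /ɡ/ and /x/: in an unstressed syllable) → [ə].
/x/ (between /e/ and /z/): no rule targets it → [x].
/z/ stays [z].
/i/ (between /z/ and /x/) is in the target of rule 1 but the environment (in an unstressed syllable) is not met → [i].
/x/ stays [x].
/e/ — between /x/ and /w/, in an unstressed syllable — surfaces as [ə] (rule 1).
/w/ (between /e/ and /a/) is unaffected → [w].
/a/ (between /w/ and /z/) occurs in an unstressed syllable → [ə] by rule 1.
/z/ stays [z].
/l/ (between /z/ and /e/) is unaffected → [l].
/e/ (between /l/ and /ɡ/) occurs in an unstressed syllable → [ə] by rule 1.
/ɡ/ — not in any rule's target class → [ɡ].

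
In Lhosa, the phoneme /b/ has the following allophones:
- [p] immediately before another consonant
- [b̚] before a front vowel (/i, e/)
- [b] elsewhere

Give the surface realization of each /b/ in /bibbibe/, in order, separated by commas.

[b̚], [p], [b̚], [b̚]

Occurrence 1 (position 1): before a front vowel (/i, e/) → [b̚].
Occurrence 2 (position 3): immediately before another consonant → [p].
Occurrence 3 (position 4): before a front vowel (/i, e/) → [b̚].
Occurrence 4 (position 6): before a front vowel (/i, e/) → [b̚].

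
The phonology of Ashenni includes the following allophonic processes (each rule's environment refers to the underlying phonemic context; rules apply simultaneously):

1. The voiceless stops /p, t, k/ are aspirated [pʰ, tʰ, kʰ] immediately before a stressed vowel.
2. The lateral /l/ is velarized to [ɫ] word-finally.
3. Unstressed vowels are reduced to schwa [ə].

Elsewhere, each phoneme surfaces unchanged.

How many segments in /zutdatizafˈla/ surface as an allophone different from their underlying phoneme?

Segments that undergo a rule: /u/ → [ə] (rule 3); /a/ → [ə] (rule 3); /i/ → [ə] (rule 3); /a/ → [ə] (rule 3).
All other segments surface unchanged.

4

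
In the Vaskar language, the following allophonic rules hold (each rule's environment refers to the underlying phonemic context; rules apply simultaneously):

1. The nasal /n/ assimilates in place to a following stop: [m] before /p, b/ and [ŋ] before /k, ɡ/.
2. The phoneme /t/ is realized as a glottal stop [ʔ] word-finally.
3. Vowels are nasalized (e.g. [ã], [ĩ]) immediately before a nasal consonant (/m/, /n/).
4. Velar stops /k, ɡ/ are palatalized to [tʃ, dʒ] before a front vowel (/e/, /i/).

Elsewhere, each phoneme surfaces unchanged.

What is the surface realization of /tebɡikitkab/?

[tebdʒitʃitkab]

/t/ (word-initial) is in the target of rule 2 but the environment (word-finally) is not met → [t].
/e/ — between /t/ and /b/; rule 3 does not apply here → [e].
/b/ (between /e/ and /ɡ/): no rule targets it → [b].
/ɡ/ meets the environment for rule 4 (before a front vowel) → [dʒ].
/i/ (between /ɡ/ and /k/) fails the environment for rule 3, so it stays [i].
/k/ — between /i/ and /i/, before a front vowel — surfaces as [tʃ] (rule 4).
/i/ (between /k/ and /t/) fails the environment for rule 3, so it stays [i].
/t/ (between /i/ and /k/): rule 2 targets it, but not word-finally → unchanged [t].
/k/ (between /t/ and /a/): rule 4 targets it, but not before a front vowel → unchanged [k].
/a/ (between /k/ and /b/) is in the target of rule 3 but the environment (before a nasal consonant) is not met → [a].
/b/ — not in any rule's target class → [b].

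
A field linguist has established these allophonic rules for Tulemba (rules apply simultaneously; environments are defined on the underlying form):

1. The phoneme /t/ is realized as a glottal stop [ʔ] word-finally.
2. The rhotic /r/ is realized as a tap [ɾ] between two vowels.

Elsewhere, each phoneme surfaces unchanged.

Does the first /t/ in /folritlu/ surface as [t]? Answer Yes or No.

/t/ — between /i/ and /l/; rule 1 does not apply here → [t].
The actual realization is [t], which matches [t].

Yes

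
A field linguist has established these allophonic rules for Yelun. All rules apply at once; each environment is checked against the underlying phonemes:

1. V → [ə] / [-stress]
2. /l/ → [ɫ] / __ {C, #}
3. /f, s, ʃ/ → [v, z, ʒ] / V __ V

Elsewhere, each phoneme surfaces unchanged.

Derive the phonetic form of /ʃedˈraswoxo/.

/ʃ/ (word-initial): rule 3 targets it, but not between two vowels → unchanged [ʃ].
/e/ — between /ʃ/ and /d/, in an unstressed syllable — surfaces as [ə] (rule 1).
/d/ (between /e/ and /r/) is unaffected → [d].
/r/ stays [r].
/a/ (between /r/ and /s/): rule 1 targets it, but not in an unstressed syllable → unchanged [a].
/s/ — between /a/ and /w/; rule 3 does not apply here → [s].
/w/ stays [w].
/o/ — between /w/ and /x/, in an unstressed syllable — surfaces as [ə] (rule 1).
/x/ stays [x].
/o/ (word-final): in an unstressed syllable, so rule 1 applies → [ə].

[ʃədˈraswəxə]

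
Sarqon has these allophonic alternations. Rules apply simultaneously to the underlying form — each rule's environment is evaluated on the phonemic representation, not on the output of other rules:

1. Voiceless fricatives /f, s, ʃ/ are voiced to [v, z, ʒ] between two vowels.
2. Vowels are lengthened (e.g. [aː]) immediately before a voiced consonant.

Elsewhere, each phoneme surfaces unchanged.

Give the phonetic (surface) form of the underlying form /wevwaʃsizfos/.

[weːvwaʃsiːzfos]

/w/ (word-initial) is unaffected → [w].
Rule 2 applies to /e/ (between /w/ and /v/: before a voiced consonant) → [eː].
/v/ (between /e/ and /w/) is unaffected → [v].
/w/ (between /v/ and /a/) is unaffected → [w].
/a/ (between /w/ and /ʃ/) is in the target of rule 2 but the environment (before a voiced consonant) is not met → [a].
/ʃ/ — between /a/ and /s/; rule 1 does not apply here → [ʃ].
/s/ (between /ʃ/ and /i/) is in the target of rule 1 but the environment (between two vowels) is not met → [s].
/i/ (between /s/ and /z/) occurs before a voiced consonant → [iː] by rule 2.
/z/ (between /i/ and /f/) is unaffected → [z].
/f/ (between /z/ and /o/) is in the target of rule 1 but the environment (between two vowels) is not met → [f].
/o/ (between /f/ and /s/) is in the target of rule 2 but the environment (before a voiced consonant) is not met → [o].
/s/ — word-final; rule 1 does not apply here → [s].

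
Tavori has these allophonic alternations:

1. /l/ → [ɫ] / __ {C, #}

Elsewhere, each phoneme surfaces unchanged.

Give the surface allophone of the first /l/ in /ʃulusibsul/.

/l/ — between /u/ and /u/; rule 1 does not apply here → [l].

[l]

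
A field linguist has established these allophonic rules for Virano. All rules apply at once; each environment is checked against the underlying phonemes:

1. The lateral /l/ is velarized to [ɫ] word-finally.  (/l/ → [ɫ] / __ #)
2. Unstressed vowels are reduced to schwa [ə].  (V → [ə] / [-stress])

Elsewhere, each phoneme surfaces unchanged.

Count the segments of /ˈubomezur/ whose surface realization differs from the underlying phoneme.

3

Segments that undergo a rule: /o/ → [ə] (rule 2); /e/ → [ə] (rule 2); /u/ → [ə] (rule 2).
All other segments surface unchanged.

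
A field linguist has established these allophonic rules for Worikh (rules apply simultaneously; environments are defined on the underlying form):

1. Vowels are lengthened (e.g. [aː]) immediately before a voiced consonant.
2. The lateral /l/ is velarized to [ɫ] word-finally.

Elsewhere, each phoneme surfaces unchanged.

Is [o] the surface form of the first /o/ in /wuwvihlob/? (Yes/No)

No

/o/ meets the environment for rule 1 (before a voiced consonant) → [oː].
The actual realization is [oː], not [o].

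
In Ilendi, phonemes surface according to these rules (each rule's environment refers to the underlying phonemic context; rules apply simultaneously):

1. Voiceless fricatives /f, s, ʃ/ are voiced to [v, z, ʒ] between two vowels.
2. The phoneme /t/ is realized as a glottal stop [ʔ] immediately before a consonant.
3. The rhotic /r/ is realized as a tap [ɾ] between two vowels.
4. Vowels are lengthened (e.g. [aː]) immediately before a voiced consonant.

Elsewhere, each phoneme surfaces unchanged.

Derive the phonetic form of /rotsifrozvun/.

/r/ (word-initial) is in the target of rule 3 but the environment (between two vowels) is not met → [r].
/o/ (between /r/ and /t/) fails the environment for rule 4, so it stays [o].
/t/ meets the environment for rule 2 (immediately before a consonant) → [ʔ].
/s/ (between /t/ and /i/) is in the target of rule 1 but the environment (between two vowels) is not met → [s].
/i/ (between /s/ and /f/): rule 4 targets it, but not before a voiced consonant → unchanged [i].
/f/ — between /i/ and /r/; rule 1 does not apply here → [f].
/r/ — between /f/ and /o/; rule 3 does not apply here → [r].
/o/ (between /r/ and /z/): before a voiced consonant, so rule 4 applies → [oː].
/u/ — between /v/ and /n/, before a voiced consonant — surfaces as [uː] (rule 4).

[roʔsifroːzvuːn]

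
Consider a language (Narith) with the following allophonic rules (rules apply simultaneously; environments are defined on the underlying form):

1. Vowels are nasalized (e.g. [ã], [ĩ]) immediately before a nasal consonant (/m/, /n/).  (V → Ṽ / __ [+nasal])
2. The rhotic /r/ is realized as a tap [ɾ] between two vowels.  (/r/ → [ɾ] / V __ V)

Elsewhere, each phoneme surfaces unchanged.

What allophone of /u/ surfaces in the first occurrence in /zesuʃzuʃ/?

[u]

/u/ (between /s/ and /ʃ/) fails the environment for rule 1, so it stays [u].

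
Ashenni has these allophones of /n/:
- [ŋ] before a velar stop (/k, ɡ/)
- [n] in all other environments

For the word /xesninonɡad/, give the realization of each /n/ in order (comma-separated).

Occurrence 1 (position 4): no conditioning environment matches → elsewhere allophone [n].
Occurrence 2 (position 6): no conditioning environment matches → elsewhere allophone [n].
Occurrence 3 (position 8): before a velar stop → [ŋ].

[n], [n], [ŋ]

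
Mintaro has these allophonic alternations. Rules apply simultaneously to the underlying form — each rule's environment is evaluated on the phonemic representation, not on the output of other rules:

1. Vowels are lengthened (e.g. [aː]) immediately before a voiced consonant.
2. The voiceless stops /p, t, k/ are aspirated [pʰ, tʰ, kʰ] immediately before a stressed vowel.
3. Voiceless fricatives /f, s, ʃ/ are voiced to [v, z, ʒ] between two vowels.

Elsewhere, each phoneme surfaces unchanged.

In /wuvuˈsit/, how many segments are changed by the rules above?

2

Segments that undergo a rule: /u/ → [uː] (rule 1); /s/ → [z] (rule 3).
All other segments surface unchanged.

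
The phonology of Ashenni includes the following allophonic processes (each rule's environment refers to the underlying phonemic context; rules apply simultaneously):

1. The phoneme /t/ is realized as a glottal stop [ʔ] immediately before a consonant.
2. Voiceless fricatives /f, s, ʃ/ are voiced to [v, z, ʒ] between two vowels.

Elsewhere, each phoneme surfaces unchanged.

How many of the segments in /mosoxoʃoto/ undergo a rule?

2

Segments that undergo a rule: /s/ → [z] (rule 2); /ʃ/ → [ʒ] (rule 2).
All other segments surface unchanged.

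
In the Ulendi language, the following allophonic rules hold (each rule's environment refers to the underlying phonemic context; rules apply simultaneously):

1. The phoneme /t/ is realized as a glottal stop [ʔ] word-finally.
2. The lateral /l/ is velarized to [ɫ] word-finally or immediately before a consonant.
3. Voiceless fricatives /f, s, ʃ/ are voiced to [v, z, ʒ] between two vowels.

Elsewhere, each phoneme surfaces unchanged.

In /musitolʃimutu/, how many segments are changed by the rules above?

Segments that undergo a rule: /s/ → [z] (rule 3); /l/ → [ɫ] (rule 2).
All other segments surface unchanged.

2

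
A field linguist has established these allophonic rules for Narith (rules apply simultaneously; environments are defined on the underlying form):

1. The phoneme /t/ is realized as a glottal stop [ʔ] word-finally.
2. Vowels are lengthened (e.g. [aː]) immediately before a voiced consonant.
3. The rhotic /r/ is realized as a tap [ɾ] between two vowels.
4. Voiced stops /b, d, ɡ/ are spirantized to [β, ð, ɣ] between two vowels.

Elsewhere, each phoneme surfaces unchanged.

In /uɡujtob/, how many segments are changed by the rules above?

Segments that undergo a rule: /u/ → [uː] (rule 2); /ɡ/ → [ɣ] (rule 4); /u/ → [uː] (rule 2); /o/ → [oː] (rule 2).
All other segments surface unchanged.

4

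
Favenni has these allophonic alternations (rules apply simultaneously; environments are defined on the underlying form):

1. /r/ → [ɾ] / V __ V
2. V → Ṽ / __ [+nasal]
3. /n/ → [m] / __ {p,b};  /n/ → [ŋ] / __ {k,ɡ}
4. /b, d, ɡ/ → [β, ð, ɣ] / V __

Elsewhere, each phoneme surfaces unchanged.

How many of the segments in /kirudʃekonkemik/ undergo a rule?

Segments that undergo a rule: /r/ → [ɾ] (rule 1); /d/ → [ð] (rule 4); /o/ → [õ] (rule 2); /n/ → [ŋ] (rule 3); /e/ → [ẽ] (rule 2).
All other segments surface unchanged.

5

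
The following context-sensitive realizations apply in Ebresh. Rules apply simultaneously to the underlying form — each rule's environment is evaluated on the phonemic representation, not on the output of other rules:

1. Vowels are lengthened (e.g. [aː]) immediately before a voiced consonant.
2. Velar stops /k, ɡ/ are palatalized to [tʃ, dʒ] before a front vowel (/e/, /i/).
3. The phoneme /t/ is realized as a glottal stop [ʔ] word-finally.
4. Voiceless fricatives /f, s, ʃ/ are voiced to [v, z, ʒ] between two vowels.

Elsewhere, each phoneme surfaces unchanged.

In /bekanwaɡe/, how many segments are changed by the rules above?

Segments that undergo a rule: /a/ → [aː] (rule 1); /a/ → [aː] (rule 1); /ɡ/ → [dʒ] (rule 2).
All other segments surface unchanged.

3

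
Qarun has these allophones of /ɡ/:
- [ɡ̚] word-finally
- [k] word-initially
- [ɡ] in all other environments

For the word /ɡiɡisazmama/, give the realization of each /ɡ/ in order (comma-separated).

[k], [ɡ]

Occurrence 1 (position 1): word-initially → [k].
Occurrence 2 (position 3): no conditioning environment matches → elsewhere allophone [ɡ].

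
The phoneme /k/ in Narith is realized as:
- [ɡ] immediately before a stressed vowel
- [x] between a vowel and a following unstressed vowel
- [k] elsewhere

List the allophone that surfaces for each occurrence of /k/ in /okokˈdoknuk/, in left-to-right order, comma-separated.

[x], [k], [k], [k]

Occurrence 1 (position 2): between a vowel and a following unstressed vowel → [x].
Occurrence 2 (position 4): no conditioning environment matches → elsewhere allophone [k].
Occurrence 3 (position 7): no conditioning environment matches → elsewhere allophone [k].
Occurrence 4 (position 10): no conditioning environment matches → elsewhere allophone [k].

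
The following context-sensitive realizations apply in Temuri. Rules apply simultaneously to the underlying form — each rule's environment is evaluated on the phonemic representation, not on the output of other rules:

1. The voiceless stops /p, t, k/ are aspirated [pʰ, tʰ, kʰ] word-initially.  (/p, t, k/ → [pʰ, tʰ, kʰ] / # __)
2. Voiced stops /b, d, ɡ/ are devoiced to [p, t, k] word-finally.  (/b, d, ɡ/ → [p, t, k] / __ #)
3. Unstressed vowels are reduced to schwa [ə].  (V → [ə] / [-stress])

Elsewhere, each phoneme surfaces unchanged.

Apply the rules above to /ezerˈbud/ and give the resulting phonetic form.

/e/ meets the environment for rule 3 (in an unstressed syllable) → [ə].
/z/ (between /e/ and /e/): no rule targets it → [z].
/e/ meets the environment for rule 3 (in an unstressed syllable) → [ə].
/r/ — not in any rule's target class → [r].
/b/ — between /r/ and /u/; rule 2 does not apply here → [b].
/u/ (between /b/ and /d/): rule 3 targets it, but not in an unstressed syllable → unchanged [u].
/d/ — word-final, word-finally — surfaces as [t] (rule 2).

[əzərˈbut]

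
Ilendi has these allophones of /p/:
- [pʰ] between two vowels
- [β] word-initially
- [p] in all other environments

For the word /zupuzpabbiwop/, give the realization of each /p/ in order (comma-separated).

Occurrence 1 (position 3): between two vowels → [pʰ].
Occurrence 2 (position 6): no conditioning environment matches → elsewhere allophone [p].
Occurrence 3 (position 13): no conditioning environment matches → elsewhere allophone [p].

[pʰ], [p], [p]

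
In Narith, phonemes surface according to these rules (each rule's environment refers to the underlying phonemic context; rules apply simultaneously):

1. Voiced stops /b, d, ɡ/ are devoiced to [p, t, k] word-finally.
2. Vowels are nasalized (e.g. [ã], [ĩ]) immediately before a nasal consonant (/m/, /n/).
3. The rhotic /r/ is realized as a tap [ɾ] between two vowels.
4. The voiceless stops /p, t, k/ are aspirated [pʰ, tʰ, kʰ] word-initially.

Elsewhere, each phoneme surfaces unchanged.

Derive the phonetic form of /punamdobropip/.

[pʰũnãmdobropip]

/p/ (word-initial): word-initially, so rule 4 applies → [pʰ].
/u/ (between /p/ and /n/): before a nasal consonant, so rule 2 applies → [ũ].
/n/ (between /u/ and /a/) is unaffected → [n].
/a/ meets the environment for rule 2 (before a nasal consonant) → [ã].
/m/ — not in any rule's target class → [m].
/d/ (between /m/ and /o/) is in the target of rule 1 but the environment (word-finally) is not met → [d].
/o/ (between /d/ and /b/) fails the environment for rule 2, so it stays [o].
/b/ (between /o/ and /r/) fails the environment for rule 1, so it stays [b].
/r/ (between /b/ and /o/): rule 3 targets it, but not between two vowels → unchanged [r].
/o/ (between /r/ and /p/): rule 2 targets it, but not before a nasal consonant → unchanged [o].
/p/ (between /o/ and /i/): rule 4 targets it, but not word-initially → unchanged [p].
/i/ (between /p/ and /p/) fails the environment for rule 2, so it stays [i].
/p/ — word-final; rule 4 does not apply here → [p].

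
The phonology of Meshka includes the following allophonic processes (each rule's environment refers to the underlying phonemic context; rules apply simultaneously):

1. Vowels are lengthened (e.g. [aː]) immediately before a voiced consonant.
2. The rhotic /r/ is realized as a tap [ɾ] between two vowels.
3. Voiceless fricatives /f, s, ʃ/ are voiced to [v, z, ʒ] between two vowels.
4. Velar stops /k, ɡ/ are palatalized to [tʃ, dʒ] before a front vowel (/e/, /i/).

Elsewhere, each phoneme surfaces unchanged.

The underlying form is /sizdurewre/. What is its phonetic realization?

[siːzduːɾeːwre]

/s/ (word-initial) fails the environment for rule 3, so it stays [s].
/i/ (between /s/ and /z/) occurs before a voiced consonant → [iː] by rule 1.
/u/ — between /d/ and /r/, before a voiced consonant — surfaces as [uː] (rule 1).
/r/ — between /u/ and /e/, between two vowels — surfaces as [ɾ] (rule 2).
/e/ — between /r/ and /w/, before a voiced consonant — surfaces as [eː] (rule 1).
/r/ — between /w/ and /e/; rule 2 does not apply here → [r].
/e/ — word-final; rule 1 does not apply here → [e].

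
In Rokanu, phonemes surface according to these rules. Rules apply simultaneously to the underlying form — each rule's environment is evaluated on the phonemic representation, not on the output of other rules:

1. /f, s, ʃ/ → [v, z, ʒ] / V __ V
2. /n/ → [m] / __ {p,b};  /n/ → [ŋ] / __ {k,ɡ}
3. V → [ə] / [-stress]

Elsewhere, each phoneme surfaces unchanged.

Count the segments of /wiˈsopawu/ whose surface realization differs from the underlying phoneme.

Segments that undergo a rule: /i/ → [ə] (rule 3); /s/ → [z] (rule 1); /a/ → [ə] (rule 3); /u/ → [ə] (rule 3).
All other segments surface unchanged.

4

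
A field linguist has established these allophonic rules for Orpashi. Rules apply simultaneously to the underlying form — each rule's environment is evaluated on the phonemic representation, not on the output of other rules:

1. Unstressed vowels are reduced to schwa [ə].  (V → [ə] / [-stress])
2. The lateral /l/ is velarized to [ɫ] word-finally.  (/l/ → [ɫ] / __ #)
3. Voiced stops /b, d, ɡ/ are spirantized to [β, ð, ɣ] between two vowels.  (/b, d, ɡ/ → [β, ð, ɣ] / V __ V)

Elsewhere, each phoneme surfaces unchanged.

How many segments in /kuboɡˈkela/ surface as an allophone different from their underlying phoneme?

Segments that undergo a rule: /u/ → [ə] (rule 1); /b/ → [β] (rule 3); /o/ → [ə] (rule 1); /a/ → [ə] (rule 1).
All other segments surface unchanged.

4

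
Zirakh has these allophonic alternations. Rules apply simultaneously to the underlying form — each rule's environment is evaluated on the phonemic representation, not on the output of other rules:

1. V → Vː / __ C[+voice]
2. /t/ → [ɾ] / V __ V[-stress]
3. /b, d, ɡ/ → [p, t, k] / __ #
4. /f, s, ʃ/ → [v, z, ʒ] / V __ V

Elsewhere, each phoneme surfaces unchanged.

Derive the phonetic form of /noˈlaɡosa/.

/n/ (word-initial) is unaffected → [n].
Rule 1 applies to /o/ (between /n/ and /l/: before a voiced consonant) → [oː].
/l/ stays [l].
/a/ — between /l/ and /ɡ/, before a voiced consonant — surfaces as [aː] (rule 1).
/ɡ/ (between /a/ and /o/) is in the target of rule 3 but the environment (word-finally) is not met → [ɡ].
/o/ (between /ɡ/ and /s/) fails the environment for rule 1, so it stays [o].
/s/ (between /o/ and /a/): between two vowels, so rule 4 applies → [z].
/a/ — word-final; rule 1 does not apply here → [a].

[noːˈlaːɡoza]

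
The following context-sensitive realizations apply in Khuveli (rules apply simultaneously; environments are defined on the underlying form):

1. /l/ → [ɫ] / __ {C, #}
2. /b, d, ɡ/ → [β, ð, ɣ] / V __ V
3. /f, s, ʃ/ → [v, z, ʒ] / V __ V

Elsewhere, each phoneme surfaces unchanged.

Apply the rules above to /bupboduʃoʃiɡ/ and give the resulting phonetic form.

[bupboðuʒoʒiɡ]

/b/ (word-initial) is in the target of rule 2 but the environment (between two vowels) is not met → [b].
/u/ stays [u].
/p/ stays [p].
/b/ — between /p/ and /o/; rule 2 does not apply here → [b].
/o/ — not in any rule's target class → [o].
/d/ (between /o/ and /u/): between two vowels, so rule 2 applies → [ð].
/u/ — not in any rule's target class → [u].
/ʃ/ meets the environment for rule 3 (between two vowels) → [ʒ].
/o/ (between /ʃ/ and /ʃ/): no rule targets it → [o].
/ʃ/ (between /o/ and /i/): between two vowels, so rule 3 applies → [ʒ].
/i/ (between /ʃ/ and /ɡ/): no rule targets it → [i].
/ɡ/ (word-final): rule 2 targets it, but not between two vowels → unchanged [ɡ].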